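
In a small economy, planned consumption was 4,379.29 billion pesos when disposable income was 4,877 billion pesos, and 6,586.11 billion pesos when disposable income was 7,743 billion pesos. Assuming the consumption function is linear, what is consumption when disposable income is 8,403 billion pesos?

C = 7094.31

MPC = (6586.11 − 4379.29)/(7743 − 4877) = 2206.82/2866 = 0.77
a = 4379.29 − 0.77(4877) = 4379.29 − 3755.29 = 624
C = 624 + 0.77(8403) = 624 + 6470.31 = 7094.31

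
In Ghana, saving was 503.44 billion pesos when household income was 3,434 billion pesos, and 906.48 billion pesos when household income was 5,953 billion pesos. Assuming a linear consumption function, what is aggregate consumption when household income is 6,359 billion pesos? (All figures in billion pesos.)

MPS = ΔS/ΔY = (906.48 − 503.44)/(5953 − 3434) = 403.04/2519 = 0.16
MPC = 1 − MPS = 0.84
Autonomous saving = 503.44 − 0.16(3434) = -46, so a = 46
C = 46 + 0.84(6359) = 46 + 5341.56 = 5387.56

C = 5387.56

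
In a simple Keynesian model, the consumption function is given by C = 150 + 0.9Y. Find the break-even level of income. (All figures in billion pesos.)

At break-even, C = Y: 150 + 0.9Y = Y
0.1Y = 150, so Y = 150/0.1 = 1500

Y = 1500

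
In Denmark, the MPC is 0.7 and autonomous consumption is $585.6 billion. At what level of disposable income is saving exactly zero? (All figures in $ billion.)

Y = 1952

At break-even, C = Y: 585.6 + 0.7Y = Y
0.3Y = 585.6, so Y = 585.6/0.3 = 1952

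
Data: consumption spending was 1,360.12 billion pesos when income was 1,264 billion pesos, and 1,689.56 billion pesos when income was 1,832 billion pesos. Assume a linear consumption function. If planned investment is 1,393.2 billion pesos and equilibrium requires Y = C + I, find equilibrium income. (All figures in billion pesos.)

Y = 4810

MPC = (1689.56 − 1360.12)/(1832 − 1264) = 329.44/568 = 0.58
a = 1360.12 − 0.58(1264) = 627
Equilibrium: Y = 627 + 0.58Y + 1393.2
0.42Y = 2020.2, so Y = 2020.2/0.42 = 4810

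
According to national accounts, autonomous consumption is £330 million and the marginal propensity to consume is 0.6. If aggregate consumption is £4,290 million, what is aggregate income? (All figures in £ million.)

Y = 6600

330 + 0.6Y = 4290
0.6Y = 3960, so Y = 3960/0.6 = 6600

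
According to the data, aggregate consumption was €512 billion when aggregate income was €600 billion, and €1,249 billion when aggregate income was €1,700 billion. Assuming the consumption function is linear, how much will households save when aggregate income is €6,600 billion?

MPC = (1249 − 512)/(1700 − 600) = 737/1100 = 0.67
a = 512 − 0.67(600) = 512 − 402 = 110
C = 110 + 0.67(6600) = 4532
S = 6600 − 4532 = 2068

S = 2068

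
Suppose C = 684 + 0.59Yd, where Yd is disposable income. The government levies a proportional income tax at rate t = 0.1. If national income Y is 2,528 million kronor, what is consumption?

Yd = (1 − 0.1)(2528) = 0.9(2528) = 2275.2
C = 684 + 0.59(2275.2) = 684 + 1342.368 = 2026.368

C = 2026.368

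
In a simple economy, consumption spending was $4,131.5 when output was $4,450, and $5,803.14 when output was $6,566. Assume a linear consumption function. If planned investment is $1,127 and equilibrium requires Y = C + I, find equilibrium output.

MPC = (5803.14 − 4131.5)/(6566 − 4450) = 1671.64/2116 = 0.79
a = 4131.5 − 0.79(4450) = 616
Equilibrium: Y = 616 + 0.79Y + 1127
0.21Y = 1743, so Y = 1743/0.21 = 8300

Y = 8300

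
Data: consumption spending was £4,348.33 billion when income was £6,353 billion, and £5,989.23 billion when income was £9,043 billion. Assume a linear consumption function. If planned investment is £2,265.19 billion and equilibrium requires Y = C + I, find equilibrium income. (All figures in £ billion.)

Y = 7021

MPC = (5989.23 − 4348.33)/(9043 − 6353) = 1640.9/2690 = 0.61
a = 4348.33 − 0.61(6353) = 473
Equilibrium: Y = 473 + 0.61Y + 2265.19
0.39Y = 2738.19, so Y = 2738.19/0.39 = 7021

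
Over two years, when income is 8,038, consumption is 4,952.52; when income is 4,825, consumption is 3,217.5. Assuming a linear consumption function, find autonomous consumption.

MPC = ΔC/ΔY = (4952.52 − 3217.5)/(8038 − 4825) = 1735.02/3213 = 0.54
a = C − MPC·Y = 3217.5 − 0.54(4825) = 3217.5 − 2605.5 = 612

a = 612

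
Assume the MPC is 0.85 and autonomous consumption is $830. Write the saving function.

S = Y − C = Y − (830 + 0.85Y) = -830 + (1 − 0.85)Y

S = -830 + 0.15Y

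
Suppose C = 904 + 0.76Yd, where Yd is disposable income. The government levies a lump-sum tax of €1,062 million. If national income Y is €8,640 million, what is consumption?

C = 6663.28

Yd = Y − T = 8640 − 1062 = 7578
C = 904 + 0.76(7578) = 904 + 5759.28 = 6663.28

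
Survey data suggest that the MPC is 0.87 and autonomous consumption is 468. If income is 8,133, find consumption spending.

C = 7543.71

C = 468 + 0.87(8133) = 468 + 7075.71 = 7543.71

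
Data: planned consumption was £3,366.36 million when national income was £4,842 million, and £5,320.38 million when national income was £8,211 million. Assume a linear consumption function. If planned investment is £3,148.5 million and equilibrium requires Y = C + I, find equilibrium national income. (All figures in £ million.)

Y = 8825

MPC = (5320.38 − 3366.36)/(8211 − 4842) = 1954.02/3369 = 0.58
a = 3366.36 − 0.58(4842) = 558
Equilibrium: Y = 558 + 0.58Y + 3148.5
0.42Y = 3706.5, so Y = 3706.5/0.42 = 8825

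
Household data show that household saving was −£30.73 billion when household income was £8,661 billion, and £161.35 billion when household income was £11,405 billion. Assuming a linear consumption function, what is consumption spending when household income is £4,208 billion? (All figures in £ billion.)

C = 4550.44

MPS = ΔS/ΔY = (161.35 − (-30.73))/(11405 − 8661) = 192.08/2744 = 0.07
MPC = 1 − MPS = 0.93
Autonomous saving = -30.73 − 0.07(8661) = -637, so a = 637
C = 637 + 0.93(4208) = 637 + 3913.44 = 4550.44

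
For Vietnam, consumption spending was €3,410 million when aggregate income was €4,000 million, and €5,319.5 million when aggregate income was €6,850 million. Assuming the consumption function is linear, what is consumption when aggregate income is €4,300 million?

MPC = (5319.5 − 3410)/(6850 − 4000) = 1909.5/2850 = 0.67
a = 3410 − 0.67(4000) = 3410 − 2680 = 730
C = 730 + 0.67(4300) = 730 + 2881 = 3611

C = 3611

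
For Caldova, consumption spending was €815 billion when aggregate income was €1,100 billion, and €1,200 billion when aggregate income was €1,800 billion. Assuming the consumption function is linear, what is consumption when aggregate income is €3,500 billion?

MPC = (1200 − 815)/(1800 − 1100) = 385/700 = 0.55
a = 815 − 0.55(1100) = 815 − 605 = 210
C = 210 + 0.55(3500) = 210 + 1925 = 2135

C = 2135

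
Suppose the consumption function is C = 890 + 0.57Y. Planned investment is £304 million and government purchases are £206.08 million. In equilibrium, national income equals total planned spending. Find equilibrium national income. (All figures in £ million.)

Y = C + I + G = 890 + 0.57Y + 304 + 206.08
Y − 0.57Y = 1400.08
0.43Y = 1400.08, so Y = 1400.08/0.43 = 3256

Y = 3256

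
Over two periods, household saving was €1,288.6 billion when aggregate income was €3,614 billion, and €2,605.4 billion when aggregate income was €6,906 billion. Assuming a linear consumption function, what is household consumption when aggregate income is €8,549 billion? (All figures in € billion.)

C = 5286.4

MPS = ΔS/ΔY = (2605.4 − 1288.6)/(6906 − 3614) = 1316.8/3292 = 0.4
MPC = 1 − MPS = 0.6
Autonomous saving = 1288.6 − 0.4(3614) = -157, so a = 157
C = 157 + 0.6(8549) = 157 + 5129.4 = 5286.4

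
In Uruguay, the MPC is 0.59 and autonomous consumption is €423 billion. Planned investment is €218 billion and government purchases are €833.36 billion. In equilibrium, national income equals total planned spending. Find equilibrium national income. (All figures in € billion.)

Y = C + I + G = 423 + 0.59Y + 218 + 833.36
Y − 0.59Y = 1474.36
0.41Y = 1474.36, so Y = 1474.36/0.41 = 3596

Y = 3596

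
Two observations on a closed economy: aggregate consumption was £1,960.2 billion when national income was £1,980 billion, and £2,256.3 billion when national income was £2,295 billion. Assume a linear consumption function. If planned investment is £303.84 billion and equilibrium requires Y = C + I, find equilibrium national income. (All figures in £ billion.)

Y = 6714

MPC = (2256.3 − 1960.2)/(2295 − 1980) = 296.1/315 = 0.94
a = 1960.2 − 0.94(1980) = 99
Equilibrium: Y = 99 + 0.94Y + 303.84
0.06Y = 402.84, so Y = 402.84/0.06 = 6714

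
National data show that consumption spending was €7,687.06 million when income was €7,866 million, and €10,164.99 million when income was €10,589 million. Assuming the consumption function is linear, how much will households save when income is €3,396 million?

MPC = (10164.99 − 7687.06)/(10589 − 7866) = 2477.93/2723 = 0.91
a = 7687.06 − 0.91(7866) = 7687.06 − 7158.06 = 529
C = 529 + 0.91(3396) = 3619.36
S = 3396 − 3619.36 = -223.36

S = -223.36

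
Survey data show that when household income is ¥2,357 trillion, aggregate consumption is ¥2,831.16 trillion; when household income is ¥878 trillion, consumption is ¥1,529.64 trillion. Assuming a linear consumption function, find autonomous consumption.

a = 757

MPC = ΔC/ΔY = (2831.16 − 1529.64)/(2357 − 878) = 1301.52/1479 = 0.88
a = C − MPC·Y = 1529.64 − 0.88(878) = 1529.64 − 772.64 = 757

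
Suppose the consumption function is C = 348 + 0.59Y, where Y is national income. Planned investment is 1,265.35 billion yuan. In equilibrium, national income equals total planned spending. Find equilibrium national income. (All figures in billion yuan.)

Y = C + I = 348 + 0.59Y + 1265.35
Y − 0.59Y = 1613.35
0.41Y = 1613.35, so Y = 1613.35/0.41 = 3935

Y = 3935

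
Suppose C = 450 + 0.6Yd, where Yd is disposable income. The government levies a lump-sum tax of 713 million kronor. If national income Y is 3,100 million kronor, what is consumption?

Yd = Y − T = 3100 − 713 = 2387
C = 450 + 0.6(2387) = 450 + 1432.2 = 1882.2

C = 1882.2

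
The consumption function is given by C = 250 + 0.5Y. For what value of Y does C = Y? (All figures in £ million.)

At break-even, C = Y: 250 + 0.5Y = Y
0.5Y = 250, so Y = 250/0.5 = 500

Y = 500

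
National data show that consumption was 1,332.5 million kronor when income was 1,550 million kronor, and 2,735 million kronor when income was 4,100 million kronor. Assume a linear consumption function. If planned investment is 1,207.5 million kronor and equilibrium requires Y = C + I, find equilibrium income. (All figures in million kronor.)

Y = 3750

MPC = (2735 − 1332.5)/(4100 − 1550) = 1402.5/2550 = 0.55
a = 1332.5 − 0.55(1550) = 480
Equilibrium: Y = 480 + 0.55Y + 1207.5
0.45Y = 1687.5, so Y = 1687.5/0.45 = 3750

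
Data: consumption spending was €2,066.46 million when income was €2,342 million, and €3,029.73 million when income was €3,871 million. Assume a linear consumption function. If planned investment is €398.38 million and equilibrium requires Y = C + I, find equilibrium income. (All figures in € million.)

MPC = (3029.73 − 2066.46)/(3871 − 2342) = 963.27/1529 = 0.63
a = 2066.46 − 0.63(2342) = 591
Equilibrium: Y = 591 + 0.63Y + 398.38
0.37Y = 989.38, so Y = 989.38/0.37 = 2674

Y = 2674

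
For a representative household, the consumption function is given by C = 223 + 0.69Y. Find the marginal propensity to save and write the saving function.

MPS = 0.31; S = -223 + 0.31Y

MPS = 1 − MPC = 1 − 0.69 = 0.31
S = Y − C = -223 + 0.31Y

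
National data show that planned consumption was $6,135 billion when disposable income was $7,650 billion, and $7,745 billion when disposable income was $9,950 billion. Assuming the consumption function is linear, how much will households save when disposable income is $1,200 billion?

MPC = (7745 − 6135)/(9950 − 7650) = 1610/2300 = 0.7
a = 6135 − 0.7(7650) = 6135 − 5355 = 780
C = 780 + 0.7(1200) = 1620
S = 1200 − 1620 = -420

S = -420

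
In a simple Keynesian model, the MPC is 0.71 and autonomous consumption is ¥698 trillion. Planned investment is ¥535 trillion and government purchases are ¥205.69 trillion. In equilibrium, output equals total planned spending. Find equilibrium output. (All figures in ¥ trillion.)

Y = 4961

Y = C + I + G = 698 + 0.71Y + 535 + 205.69
Y − 0.71Y = 1438.69
0.29Y = 1438.69, so Y = 1438.69/0.29 = 4961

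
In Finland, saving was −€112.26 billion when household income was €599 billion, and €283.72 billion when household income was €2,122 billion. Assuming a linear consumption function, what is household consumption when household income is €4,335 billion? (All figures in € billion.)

MPS = ΔS/ΔY = (283.72 − (-112.26))/(2122 − 599) = 395.98/1523 = 0.26
MPC = 1 − MPS = 0.74
Autonomous saving = -112.26 − 0.26(599) = -268, so a = 268
C = 268 + 0.74(4335) = 268 + 3207.9 = 3475.9

C = 3475.9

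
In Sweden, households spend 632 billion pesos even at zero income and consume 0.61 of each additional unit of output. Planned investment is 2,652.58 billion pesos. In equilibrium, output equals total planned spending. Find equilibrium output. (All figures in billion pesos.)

Y = 8422

Y = C + I = 632 + 0.61Y + 2652.58
Y − 0.61Y = 3284.58
0.39Y = 3284.58, so Y = 3284.58/0.39 = 8422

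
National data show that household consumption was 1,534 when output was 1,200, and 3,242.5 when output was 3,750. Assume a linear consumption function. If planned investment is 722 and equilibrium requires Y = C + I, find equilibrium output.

Y = 4400

MPC = (3242.5 − 1534)/(3750 − 1200) = 1708.5/2550 = 0.67
a = 1534 − 0.67(1200) = 730
Equilibrium: Y = 730 + 0.67Y + 722
0.33Y = 1452, so Y = 1452/0.33 = 4400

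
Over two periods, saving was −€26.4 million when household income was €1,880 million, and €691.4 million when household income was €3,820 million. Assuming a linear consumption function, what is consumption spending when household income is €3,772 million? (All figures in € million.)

C = 3098.36

MPS = ΔS/ΔY = (691.4 − (-26.4))/(3820 − 1880) = 717.8/1940 = 0.37
MPC = 1 − MPS = 0.63
Autonomous saving = -26.4 − 0.37(1880) = -722, so a = 722
C = 722 + 0.63(3772) = 722 + 2376.36 = 3098.36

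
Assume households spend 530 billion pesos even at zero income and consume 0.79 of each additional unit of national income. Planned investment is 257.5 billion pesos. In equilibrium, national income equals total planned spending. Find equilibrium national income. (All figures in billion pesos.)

Y = 3750

Y = C + I = 530 + 0.79Y + 257.5
Y − 0.79Y = 787.5
0.21Y = 787.5, so Y = 787.5/0.21 = 3750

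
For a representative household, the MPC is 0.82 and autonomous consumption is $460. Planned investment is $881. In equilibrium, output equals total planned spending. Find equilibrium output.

Y = 7450

Y = C + I = 460 + 0.82Y + 881
Y − 0.82Y = 1341
0.18Y = 1341, so Y = 1341/0.18 = 7450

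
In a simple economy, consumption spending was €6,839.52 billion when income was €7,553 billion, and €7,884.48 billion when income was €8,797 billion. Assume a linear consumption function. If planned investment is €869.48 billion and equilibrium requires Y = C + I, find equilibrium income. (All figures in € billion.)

Y = 8528

MPC = (7884.48 − 6839.52)/(8797 − 7553) = 1044.96/1244 = 0.84
a = 6839.52 − 0.84(7553) = 495
Equilibrium: Y = 495 + 0.84Y + 869.48
0.16Y = 1364.48, so Y = 1364.48/0.16 = 8528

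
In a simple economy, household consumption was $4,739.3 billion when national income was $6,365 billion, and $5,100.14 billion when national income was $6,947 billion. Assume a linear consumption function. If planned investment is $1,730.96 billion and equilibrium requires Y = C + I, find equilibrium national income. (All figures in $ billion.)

MPC = (5100.14 − 4739.3)/(6947 − 6365) = 360.84/582 = 0.62
a = 4739.3 − 0.62(6365) = 793
Equilibrium: Y = 793 + 0.62Y + 1730.96
0.38Y = 2523.96, so Y = 2523.96/0.38 = 6642

Y = 6642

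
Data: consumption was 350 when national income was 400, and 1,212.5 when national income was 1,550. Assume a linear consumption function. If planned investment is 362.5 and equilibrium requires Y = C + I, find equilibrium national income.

Y = 1650

MPC = (1212.5 − 350)/(1550 − 400) = 862.5/1150 = 0.75
a = 350 − 0.75(400) = 50
Equilibrium: Y = 50 + 0.75Y + 362.5
0.25Y = 412.5, so Y = 412.5/0.25 = 1650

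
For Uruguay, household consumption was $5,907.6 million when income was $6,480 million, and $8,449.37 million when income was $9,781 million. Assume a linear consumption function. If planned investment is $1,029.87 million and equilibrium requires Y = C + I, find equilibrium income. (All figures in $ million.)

Y = 8469

MPC = (8449.37 − 5907.6)/(9781 − 6480) = 2541.77/3301 = 0.77
a = 5907.6 − 0.77(6480) = 918
Equilibrium: Y = 918 + 0.77Y + 1029.87
0.23Y = 1947.87, so Y = 1947.87/0.23 = 8469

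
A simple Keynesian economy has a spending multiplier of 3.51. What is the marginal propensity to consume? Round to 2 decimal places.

MPC = 0.72

k = 1/(1 − MPC), so 1 − MPC = 1/k = 1/3.51 = 0.2849
MPC = 1 − 0.2849 = 0.72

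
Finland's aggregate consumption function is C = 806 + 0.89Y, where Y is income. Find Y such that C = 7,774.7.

806 + 0.89Y = 7774.7
0.89Y = 6968.7, so Y = 6968.7/0.89 = 7830

Y = 7830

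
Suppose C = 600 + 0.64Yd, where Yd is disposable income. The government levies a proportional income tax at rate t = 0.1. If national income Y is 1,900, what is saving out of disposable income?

S = 15.6

Yd = (1 − 0.1)(1900) = 0.9(1900) = 1710
C = 600 + 0.64(1710) = 600 + 1094.4 = 1694.4
S = Yd − C = 1710 − 1694.4 = 15.6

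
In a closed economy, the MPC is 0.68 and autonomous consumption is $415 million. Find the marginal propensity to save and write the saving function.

MPS = 1 − MPC = 1 − 0.68 = 0.32
S = Y − C = -415 + 0.32Y

MPS = 0.32; S = -415 + 0.32Y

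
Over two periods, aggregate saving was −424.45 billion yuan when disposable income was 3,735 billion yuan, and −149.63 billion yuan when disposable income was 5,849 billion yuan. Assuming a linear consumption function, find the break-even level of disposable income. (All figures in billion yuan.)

Y = 7000

MPS = ΔS/ΔY = (-149.63 − (-424.45))/(5849 − 3735) = 274.82/2114 = 0.13
MPC = 1 − MPS = 0.87
From S(3735) = -424.45: −a + 0.13(3735) = -424.45, so a = 485.55 − (-424.45) = 910
Break-even (S = 0): Y = a/MPS = 910/0.13 = 7000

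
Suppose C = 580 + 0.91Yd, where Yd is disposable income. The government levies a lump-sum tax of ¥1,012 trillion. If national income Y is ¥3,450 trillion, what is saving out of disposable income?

Yd = Y − T = 3450 − 1012 = 2438
C = 580 + 0.91(2438) = 580 + 2218.58 = 2798.58
S = Yd − C = 2438 − 2798.58 = -360.58

S = -360.58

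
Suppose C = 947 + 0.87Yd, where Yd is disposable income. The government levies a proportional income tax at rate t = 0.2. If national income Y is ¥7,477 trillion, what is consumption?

C = 6150.992

Yd = (1 − 0.2)(7477) = 0.8(7477) = 5981.6
C = 947 + 0.87(5981.6) = 947 + 5203.992 = 6150.992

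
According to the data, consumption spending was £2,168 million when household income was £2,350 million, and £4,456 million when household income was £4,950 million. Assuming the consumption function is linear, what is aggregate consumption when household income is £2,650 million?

MPC = (4456 − 2168)/(4950 − 2350) = 2288/2600 = 0.88
a = 2168 − 0.88(2350) = 2168 − 2068 = 100
C = 100 + 0.88(2650) = 100 + 2332 = 2432

C = 2432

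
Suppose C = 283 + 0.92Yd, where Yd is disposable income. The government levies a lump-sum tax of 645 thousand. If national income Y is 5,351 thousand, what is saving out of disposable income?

S = 93.48

Yd = Y − T = 5351 − 645 = 4706
C = 283 + 0.92(4706) = 283 + 4329.52 = 4612.52
S = Yd − C = 4706 − 4612.52 = 93.48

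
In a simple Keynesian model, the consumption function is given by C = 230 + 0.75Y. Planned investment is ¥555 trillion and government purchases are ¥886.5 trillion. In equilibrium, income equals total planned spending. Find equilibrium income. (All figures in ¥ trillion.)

Y = 6686

Y = C + I + G = 230 + 0.75Y + 555 + 886.5
Y − 0.75Y = 1671.5
0.25Y = 1671.5, so Y = 1671.5/0.25 = 6686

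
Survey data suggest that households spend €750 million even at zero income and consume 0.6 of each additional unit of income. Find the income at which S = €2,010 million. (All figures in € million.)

S = Y − C = -750 + 0.4Y
-750 + 0.4Y = 2010, so 0.4Y = 2760 and Y = 6900

Y = 6900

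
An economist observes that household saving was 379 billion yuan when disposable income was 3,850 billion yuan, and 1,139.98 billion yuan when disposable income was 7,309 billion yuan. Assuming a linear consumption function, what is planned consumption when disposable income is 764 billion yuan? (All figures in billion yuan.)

MPS = ΔS/ΔY = (1139.98 − 379)/(7309 − 3850) = 760.98/3459 = 0.22
MPC = 1 − MPS = 0.78
Autonomous saving = 379 − 0.22(3850) = -468, so a = 468
C = 468 + 0.78(764) = 468 + 595.92 = 1063.92

C = 1063.92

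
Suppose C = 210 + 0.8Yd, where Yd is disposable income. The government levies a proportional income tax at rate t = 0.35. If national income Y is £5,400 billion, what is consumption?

C = 3018

Yd = (1 − 0.35)(5400) = 0.65(5400) = 3510
C = 210 + 0.8(3510) = 210 + 2808 = 3018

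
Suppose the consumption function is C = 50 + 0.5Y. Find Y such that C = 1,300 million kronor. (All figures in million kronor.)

50 + 0.5Y = 1300
0.5Y = 1250, so Y = 1250/0.5 = 2500

Y = 2500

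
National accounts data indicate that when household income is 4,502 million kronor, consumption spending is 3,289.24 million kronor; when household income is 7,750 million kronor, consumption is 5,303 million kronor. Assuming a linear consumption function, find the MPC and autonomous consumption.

MPC = ΔC/ΔY = (5303 − 3289.24)/(7750 − 4502) = 2013.76/3248 = 0.62
a = C − MPC·Y = 3289.24 − 0.62(4502) = 3289.24 − 2791.24 = 498

MPC = 0.62; a = 498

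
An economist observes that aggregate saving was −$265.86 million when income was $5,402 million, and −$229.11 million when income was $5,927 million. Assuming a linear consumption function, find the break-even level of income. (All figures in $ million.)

MPS = ΔS/ΔY = (-229.11 − (-265.86))/(5927 − 5402) = 36.75/525 = 0.07
MPC = 1 − MPS = 0.93
From S(5402) = -265.86: −a + 0.07(5402) = -265.86, so a = 378.14 − (-265.86) = 644
Break-even (S = 0): Y = a/MPS = 644/0.07 = 9200

Y = 9200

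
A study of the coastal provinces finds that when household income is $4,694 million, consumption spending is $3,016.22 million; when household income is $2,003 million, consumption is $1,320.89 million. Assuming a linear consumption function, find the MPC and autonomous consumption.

MPC = ΔC/ΔY = (3016.22 − 1320.89)/(4694 − 2003) = 1695.33/2691 = 0.63
a = C − MPC·Y = 1320.89 − 0.63(2003) = 1320.89 − 1261.89 = 59

MPC = 0.63; a = 59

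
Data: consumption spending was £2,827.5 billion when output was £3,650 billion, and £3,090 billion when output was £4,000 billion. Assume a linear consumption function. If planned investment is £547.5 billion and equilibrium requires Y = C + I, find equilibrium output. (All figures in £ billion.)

MPC = (3090 − 2827.5)/(4000 − 3650) = 262.5/350 = 0.75
a = 2827.5 − 0.75(3650) = 90
Equilibrium: Y = 90 + 0.75Y + 547.5
0.25Y = 637.5, so Y = 637.5/0.25 = 2550

Y = 2550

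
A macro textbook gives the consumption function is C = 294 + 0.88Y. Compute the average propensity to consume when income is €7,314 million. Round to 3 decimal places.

C = 294 + 0.88(7314) = 6730.32
APC = C/Y = 6730.32/7314 = 0.920

APC = 0.920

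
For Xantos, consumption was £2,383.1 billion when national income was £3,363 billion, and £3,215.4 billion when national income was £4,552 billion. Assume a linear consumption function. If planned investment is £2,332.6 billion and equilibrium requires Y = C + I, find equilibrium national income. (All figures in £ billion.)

Y = 7872

MPC = (3215.4 − 2383.1)/(4552 − 3363) = 832.3/1189 = 0.7
a = 2383.1 − 0.7(3363) = 29
Equilibrium: Y = 29 + 0.7Y + 2332.6
0.3Y = 2361.6, so Y = 2361.6/0.3 = 7872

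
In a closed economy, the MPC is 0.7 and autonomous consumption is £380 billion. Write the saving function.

S = Y − C = Y − (380 + 0.7Y) = -380 + (1 − 0.7)Y

S = -380 + 0.3Y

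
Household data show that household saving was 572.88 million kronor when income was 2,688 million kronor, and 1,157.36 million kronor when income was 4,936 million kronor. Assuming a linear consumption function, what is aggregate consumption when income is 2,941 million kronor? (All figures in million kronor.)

MPS = ΔS/ΔY = (1157.36 − 572.88)/(4936 − 2688) = 584.48/2248 = 0.26
MPC = 1 − MPS = 0.74
Autonomous saving = 572.88 − 0.26(2688) = -126, so a = 126
C = 126 + 0.74(2941) = 126 + 2176.34 = 2302.34

C = 2302.34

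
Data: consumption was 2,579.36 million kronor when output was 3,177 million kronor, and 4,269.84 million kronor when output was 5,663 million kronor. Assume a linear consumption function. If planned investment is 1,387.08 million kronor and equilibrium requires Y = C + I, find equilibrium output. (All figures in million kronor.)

MPC = (4269.84 − 2579.36)/(5663 − 3177) = 1690.48/2486 = 0.68
a = 2579.36 − 0.68(3177) = 419
Equilibrium: Y = 419 + 0.68Y + 1387.08
0.32Y = 1806.08, so Y = 1806.08/0.32 = 5644

Y = 5644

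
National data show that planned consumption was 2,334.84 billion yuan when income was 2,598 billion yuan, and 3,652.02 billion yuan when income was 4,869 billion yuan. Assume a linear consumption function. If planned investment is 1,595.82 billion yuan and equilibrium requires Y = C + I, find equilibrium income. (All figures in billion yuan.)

MPC = (3652.02 − 2334.84)/(4869 − 2598) = 1317.18/2271 = 0.58
a = 2334.84 − 0.58(2598) = 828
Equilibrium: Y = 828 + 0.58Y + 1595.82
0.42Y = 2423.82, so Y = 2423.82/0.42 = 5771

Y = 5771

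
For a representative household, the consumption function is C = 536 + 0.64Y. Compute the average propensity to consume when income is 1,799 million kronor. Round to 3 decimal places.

APC = 0.938

C = 536 + 0.64(1799) = 1687.36
APC = C/Y = 1687.36/1799 = 0.938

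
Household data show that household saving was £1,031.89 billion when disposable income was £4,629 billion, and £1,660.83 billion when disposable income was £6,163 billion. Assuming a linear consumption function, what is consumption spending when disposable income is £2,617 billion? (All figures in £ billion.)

C = 2410.03

MPS = ΔS/ΔY = (1660.83 − 1031.89)/(6163 − 4629) = 628.94/1534 = 0.41
MPC = 1 − MPS = 0.59
Autonomous saving = 1031.89 − 0.41(4629) = -866, so a = 866
C = 866 + 0.59(2617) = 866 + 1544.03 = 2410.03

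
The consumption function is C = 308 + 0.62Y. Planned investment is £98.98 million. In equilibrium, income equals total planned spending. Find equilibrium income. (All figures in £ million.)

Y = 1071

Y = C + I = 308 + 0.62Y + 98.98
Y − 0.62Y = 406.98
0.38Y = 406.98, so Y = 406.98/0.38 = 1071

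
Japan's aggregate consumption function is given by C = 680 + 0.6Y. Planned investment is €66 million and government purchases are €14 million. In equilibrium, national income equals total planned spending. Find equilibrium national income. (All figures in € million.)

Y = C + I + G = 680 + 0.6Y + 66 + 14
Y − 0.6Y = 760
0.4Y = 760, so Y = 760/0.4 = 1900

Y = 1900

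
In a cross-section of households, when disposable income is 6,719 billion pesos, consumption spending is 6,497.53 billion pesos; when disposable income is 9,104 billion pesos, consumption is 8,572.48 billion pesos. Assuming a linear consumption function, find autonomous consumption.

a = 652

MPC = ΔC/ΔY = (8572.48 − 6497.53)/(9104 − 6719) = 2074.95/2385 = 0.87
a = C − MPC·Y = 6497.53 − 0.87(6719) = 6497.53 − 5845.53 = 652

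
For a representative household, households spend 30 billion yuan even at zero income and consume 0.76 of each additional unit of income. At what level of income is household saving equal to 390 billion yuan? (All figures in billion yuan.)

S = Y − C = -30 + 0.24Y
-30 + 0.24Y = 390, so 0.24Y = 420 and Y = 1750

Y = 1750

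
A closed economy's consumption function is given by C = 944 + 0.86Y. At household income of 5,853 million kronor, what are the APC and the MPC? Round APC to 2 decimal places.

MPC = 0.86 (the slope of the consumption function)
C = 944 + 0.86(5853) = 5977.58, so APC = 5977.58/5853 = 1.02

APC = 1.02; MPC = 0.86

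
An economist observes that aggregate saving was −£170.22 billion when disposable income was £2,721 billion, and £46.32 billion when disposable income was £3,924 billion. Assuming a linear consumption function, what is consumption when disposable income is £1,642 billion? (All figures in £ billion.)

MPS = ΔS/ΔY = (46.32 − (-170.22))/(3924 − 2721) = 216.54/1203 = 0.18
MPC = 1 − MPS = 0.82
Autonomous saving = -170.22 − 0.18(2721) = -660, so a = 660
C = 660 + 0.82(1642) = 660 + 1346.44 = 2006.44

C = 2006.44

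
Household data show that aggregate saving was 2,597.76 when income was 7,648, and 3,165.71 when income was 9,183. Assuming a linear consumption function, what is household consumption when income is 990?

MPS = ΔS/ΔY = (3165.71 − 2597.76)/(9183 − 7648) = 567.95/1535 = 0.37
MPC = 1 − MPS = 0.63
Autonomous saving = 2597.76 − 0.37(7648) = -232, so a = 232
C = 232 + 0.63(990) = 232 + 623.7 = 855.7

C = 855.7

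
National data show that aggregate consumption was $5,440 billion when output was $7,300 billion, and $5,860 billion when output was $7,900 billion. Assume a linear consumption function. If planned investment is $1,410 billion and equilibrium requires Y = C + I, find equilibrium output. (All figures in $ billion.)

Y = 5800

MPC = (5860 − 5440)/(7900 − 7300) = 420/600 = 0.7
a = 5440 − 0.7(7300) = 330
Equilibrium: Y = 330 + 0.7Y + 1410
0.3Y = 1740, so Y = 1740/0.3 = 5800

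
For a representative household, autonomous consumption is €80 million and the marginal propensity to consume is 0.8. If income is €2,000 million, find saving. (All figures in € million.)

C = 80 + 0.8(2000) = 80 + 1600 = 1680
S = Y − C = 2000 − 1680 = 320

S = 320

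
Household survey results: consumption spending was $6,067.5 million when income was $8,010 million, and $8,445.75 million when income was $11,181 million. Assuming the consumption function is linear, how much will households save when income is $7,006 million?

MPC = (8445.75 − 6067.5)/(11181 − 8010) = 2378.25/3171 = 0.75
a = 6067.5 − 0.75(8010) = 6067.5 − 6007.5 = 60
C = 60 + 0.75(7006) = 5314.5
S = 7006 − 5314.5 = 1691.5

S = 1691.5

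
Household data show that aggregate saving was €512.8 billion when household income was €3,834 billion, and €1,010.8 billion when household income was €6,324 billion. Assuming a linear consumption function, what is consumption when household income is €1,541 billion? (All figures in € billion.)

C = 1486.8

MPS = ΔS/ΔY = (1010.8 − 512.8)/(6324 − 3834) = 498/2490 = 0.2
MPC = 1 − MPS = 0.8
Autonomous saving = 512.8 − 0.2(3834) = -254, so a = 254
C = 254 + 0.8(1541) = 254 + 1232.8 = 1486.8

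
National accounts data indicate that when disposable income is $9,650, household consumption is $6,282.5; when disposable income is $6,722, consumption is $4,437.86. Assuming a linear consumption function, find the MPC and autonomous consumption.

MPC = ΔC/ΔY = (6282.5 − 4437.86)/(9650 − 6722) = 1844.64/2928 = 0.63
a = C − MPC·Y = 4437.86 − 0.63(6722) = 4437.86 − 4234.86 = 203

MPC = 0.63; a = 203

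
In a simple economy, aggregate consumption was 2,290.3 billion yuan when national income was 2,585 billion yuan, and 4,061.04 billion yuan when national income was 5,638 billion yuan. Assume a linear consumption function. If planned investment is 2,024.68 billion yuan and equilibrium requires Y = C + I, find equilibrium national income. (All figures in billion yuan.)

MPC = (4061.04 − 2290.3)/(5638 − 2585) = 1770.74/3053 = 0.58
a = 2290.3 − 0.58(2585) = 791
Equilibrium: Y = 791 + 0.58Y + 2024.68
0.42Y = 2815.68, so Y = 2815.68/0.42 = 6704

Y = 6704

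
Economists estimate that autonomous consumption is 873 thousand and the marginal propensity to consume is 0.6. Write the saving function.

S = -873 + 0.4Y

S = Y − C = Y − (873 + 0.6Y) = -873 + (1 − 0.6)Y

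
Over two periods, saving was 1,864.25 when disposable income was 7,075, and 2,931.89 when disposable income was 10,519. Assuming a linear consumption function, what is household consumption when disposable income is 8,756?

C = 6370.64

MPS = ΔS/ΔY = (2931.89 − 1864.25)/(10519 − 7075) = 1067.64/3444 = 0.31
MPC = 1 − MPS = 0.69
Autonomous saving = 1864.25 − 0.31(7075) = -329, so a = 329
C = 329 + 0.69(8756) = 329 + 6041.64 = 6370.64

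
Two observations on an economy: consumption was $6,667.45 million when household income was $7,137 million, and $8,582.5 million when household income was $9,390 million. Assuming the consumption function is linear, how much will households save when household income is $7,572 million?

S = 534.8

MPC = (8582.5 − 6667.45)/(9390 − 7137) = 1915.05/2253 = 0.85
a = 6667.45 − 0.85(7137) = 6667.45 − 6066.45 = 601
C = 601 + 0.85(7572) = 7037.2
S = 7572 − 7037.2 = 534.8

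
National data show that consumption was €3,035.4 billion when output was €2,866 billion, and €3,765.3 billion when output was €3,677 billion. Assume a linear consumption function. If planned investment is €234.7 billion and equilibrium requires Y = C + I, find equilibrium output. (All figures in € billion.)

Y = 6907

MPC = (3765.3 − 3035.4)/(3677 − 2866) = 729.9/811 = 0.9
a = 3035.4 − 0.9(2866) = 456
Equilibrium: Y = 456 + 0.9Y + 234.7
0.1Y = 690.7, so Y = 690.7/0.1 = 6907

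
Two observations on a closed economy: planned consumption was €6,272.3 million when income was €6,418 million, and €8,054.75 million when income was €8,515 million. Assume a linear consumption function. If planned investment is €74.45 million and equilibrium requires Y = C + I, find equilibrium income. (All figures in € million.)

MPC = (8054.75 − 6272.3)/(8515 − 6418) = 1782.45/2097 = 0.85
a = 6272.3 − 0.85(6418) = 817
Equilibrium: Y = 817 + 0.85Y + 74.45
0.15Y = 891.45, so Y = 891.45/0.15 = 5943

Y = 5943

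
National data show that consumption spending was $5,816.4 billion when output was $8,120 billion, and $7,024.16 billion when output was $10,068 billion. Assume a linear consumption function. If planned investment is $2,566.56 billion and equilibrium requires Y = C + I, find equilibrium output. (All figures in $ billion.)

Y = 8812

MPC = (7024.16 − 5816.4)/(10068 − 8120) = 1207.76/1948 = 0.62
a = 5816.4 − 0.62(8120) = 782
Equilibrium: Y = 782 + 0.62Y + 2566.56
0.38Y = 3348.56, so Y = 3348.56/0.38 = 8812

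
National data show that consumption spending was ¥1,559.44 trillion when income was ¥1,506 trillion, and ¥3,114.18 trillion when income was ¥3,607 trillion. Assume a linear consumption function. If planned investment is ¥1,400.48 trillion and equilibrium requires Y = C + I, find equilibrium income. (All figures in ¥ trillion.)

MPC = (3114.18 − 1559.44)/(3607 − 1506) = 1554.74/2101 = 0.74
a = 1559.44 − 0.74(1506) = 445
Equilibrium: Y = 445 + 0.74Y + 1400.48
0.26Y = 1845.48, so Y = 1845.48/0.26 = 7098

Y = 7098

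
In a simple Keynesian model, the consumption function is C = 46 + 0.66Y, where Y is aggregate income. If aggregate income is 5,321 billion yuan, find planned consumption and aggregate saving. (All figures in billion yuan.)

C = 46 + 0.66(5321) = 46 + 3511.86 = 3557.86
S = Y − C = 5321 − 3557.86 = 1763.14

C = 3557.86; S = 1763.14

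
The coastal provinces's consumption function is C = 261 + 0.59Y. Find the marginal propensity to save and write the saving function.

MPS = 1 − MPC = 1 − 0.59 = 0.41
S = Y − C = -261 + 0.41Y

MPS = 0.41; S = -261 + 0.41Y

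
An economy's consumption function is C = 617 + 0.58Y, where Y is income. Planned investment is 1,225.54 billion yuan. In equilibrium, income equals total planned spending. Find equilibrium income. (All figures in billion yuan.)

Y = 4387

Y = C + I = 617 + 0.58Y + 1225.54
Y − 0.58Y = 1842.54
0.42Y = 1842.54, so Y = 1842.54/0.42 = 4387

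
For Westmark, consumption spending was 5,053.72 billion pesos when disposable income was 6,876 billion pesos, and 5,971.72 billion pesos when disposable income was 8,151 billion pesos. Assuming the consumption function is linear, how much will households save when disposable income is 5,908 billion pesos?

MPC = (5971.72 − 5053.72)/(8151 − 6876) = 918/1275 = 0.72
a = 5053.72 − 0.72(6876) = 5053.72 − 4950.72 = 103
C = 103 + 0.72(5908) = 4356.76
S = 5908 − 4356.76 = 1551.24

S = 1551.24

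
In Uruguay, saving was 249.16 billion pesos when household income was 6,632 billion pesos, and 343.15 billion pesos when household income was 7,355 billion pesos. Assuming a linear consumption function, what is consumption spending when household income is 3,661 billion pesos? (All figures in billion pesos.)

C = 3798.07

MPS = ΔS/ΔY = (343.15 − 249.16)/(7355 − 6632) = 93.99/723 = 0.13
MPC = 1 − MPS = 0.87
Autonomous saving = 249.16 − 0.13(6632) = -613, so a = 613
C = 613 + 0.87(3661) = 613 + 3185.07 = 3798.07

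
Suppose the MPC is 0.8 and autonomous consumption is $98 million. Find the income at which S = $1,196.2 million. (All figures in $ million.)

Y = 6471

S = Y − C = -98 + 0.2Y
-98 + 0.2Y = 1196.2, so 0.2Y = 1294.2 and Y = 6471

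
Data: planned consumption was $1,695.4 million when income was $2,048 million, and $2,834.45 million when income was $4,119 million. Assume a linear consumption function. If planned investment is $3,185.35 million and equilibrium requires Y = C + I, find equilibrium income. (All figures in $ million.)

Y = 8343

MPC = (2834.45 − 1695.4)/(4119 − 2048) = 1139.05/2071 = 0.55
a = 1695.4 − 0.55(2048) = 569
Equilibrium: Y = 569 + 0.55Y + 3185.35
0.45Y = 3754.35, so Y = 3754.35/0.45 = 8343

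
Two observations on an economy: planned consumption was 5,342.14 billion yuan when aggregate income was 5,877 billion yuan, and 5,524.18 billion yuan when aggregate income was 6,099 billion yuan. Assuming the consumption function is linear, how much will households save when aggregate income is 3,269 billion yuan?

S = 65.42

MPC = (5524.18 − 5342.14)/(6099 − 5877) = 182.04/222 = 0.82
a = 5342.14 − 0.82(5877) = 5342.14 − 4819.14 = 523
C = 523 + 0.82(3269) = 3203.58
S = 3269 − 3203.58 = 65.42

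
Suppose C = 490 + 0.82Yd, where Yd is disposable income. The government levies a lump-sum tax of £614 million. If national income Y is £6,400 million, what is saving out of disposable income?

Yd = Y − T = 6400 − 614 = 5786
C = 490 + 0.82(5786) = 490 + 4744.52 = 5234.52
S = Yd − C = 5786 − 5234.52 = 551.48

S = 551.48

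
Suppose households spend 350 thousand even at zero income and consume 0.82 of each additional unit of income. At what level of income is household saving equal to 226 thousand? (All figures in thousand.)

Y = 3200

S = Y − C = -350 + 0.18Y
-350 + 0.18Y = 226, so 0.18Y = 576 and Y = 3200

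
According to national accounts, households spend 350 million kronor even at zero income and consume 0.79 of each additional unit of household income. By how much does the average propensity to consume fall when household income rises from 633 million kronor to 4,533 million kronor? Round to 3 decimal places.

At Y = 633: C = 350 + 0.79(633) = 850.07, APC = 850.07/633 = 1.3429
At Y = 4533: C = 3931.07, APC = 3931.07/4533 = 0.8672
Fall in APC = 1.3429 − 0.8672 = 0.4757 ≈ 0.476

ΔAPC = 0.476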